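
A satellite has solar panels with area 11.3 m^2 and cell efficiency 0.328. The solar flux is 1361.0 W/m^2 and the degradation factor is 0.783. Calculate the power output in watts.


P = area * eta * S * degradation
P = 11.3 * 0.328 * 1361.0 * 0.783
P = 3949.7733 W

3949.7733 W


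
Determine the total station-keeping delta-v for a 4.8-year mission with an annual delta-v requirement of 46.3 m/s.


dV = rate * years = 46.3 * 4.8
dV = 222.2400 m/s

222.2400 m/s


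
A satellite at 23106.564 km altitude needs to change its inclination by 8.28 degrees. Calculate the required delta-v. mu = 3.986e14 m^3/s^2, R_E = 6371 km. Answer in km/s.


r = 29477.5640 km = 2.9477564e+07 m
V = sqrt(mu/r) = 3677.2474 m/s
di = 8.28 deg = 0.1445133 rad
dV = 2*V*sin(di/2) = 2*3677.2474*sin(0.07225663)
dV = 530.9487 m/s = 0.5309487 km/s

0.5309 km/s


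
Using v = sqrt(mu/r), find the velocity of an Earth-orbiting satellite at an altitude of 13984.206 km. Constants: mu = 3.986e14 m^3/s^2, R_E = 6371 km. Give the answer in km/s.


r = R_E + alt = 6371.0 + 13984.206 = 20355.2060 km = 2.0355206e+07 m
v = sqrt(mu/r) = sqrt(3.986e14 / 2.0355206e+07) = 4425.1795 m/s = 4.4252 km/s

4.4252 km/s


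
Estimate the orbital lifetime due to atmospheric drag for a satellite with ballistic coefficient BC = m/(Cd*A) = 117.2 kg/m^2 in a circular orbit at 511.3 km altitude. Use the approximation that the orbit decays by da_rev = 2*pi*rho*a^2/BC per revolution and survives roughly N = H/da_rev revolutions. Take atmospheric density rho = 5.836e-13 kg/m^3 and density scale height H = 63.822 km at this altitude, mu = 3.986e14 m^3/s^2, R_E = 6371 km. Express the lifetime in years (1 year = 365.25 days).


a = R_E + alt = 6882.3000 km = 6.8823e+06 m
da_rev = 2*pi*rho*a^2/BC = 2*pi*5.836e-13*(6.8823e+06)^2/117.2 = 1.481954 m per revolution
N = H/da_rev = 63822.0000 m / 1.481954 m = 43066.1125 revolutions
P = 2*pi*sqrt(a^3/mu) = 5682.1360 s
lifetime = N*P = 43066.1125 * 5682.1360 = 2.4470751e+08 s = 2832.2628 days
years = 2832.2628 / 365.25 = 7.7543 years

7.7543 years


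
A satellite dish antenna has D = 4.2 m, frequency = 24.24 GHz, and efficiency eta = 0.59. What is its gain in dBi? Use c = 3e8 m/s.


lambda = c/f = 3e8 / 2.424e+10 = 0.01237624 m
G = eta*(pi*D/lambda)^2 = 0.59*(pi*4.2/0.01237624)^2
G = 670614.6851 (linear)
G = 10*log10(670614.6851) = 58.2647 dBi

58.2647 dBi


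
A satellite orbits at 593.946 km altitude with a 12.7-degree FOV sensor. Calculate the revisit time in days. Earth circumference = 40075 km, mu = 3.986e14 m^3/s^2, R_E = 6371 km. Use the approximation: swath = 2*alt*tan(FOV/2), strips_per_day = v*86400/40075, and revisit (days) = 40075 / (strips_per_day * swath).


swath = 2*593.946*tan(0.1108284) = 132.1939 km
v = sqrt(mu/r) = 7565.0146 m/s = 7.5650 km/s
strips/day = v*86400/40075 = 7.5650*86400/40075 = 16.3099
coverage/day = strips * swath = 16.3099 * 132.1939 = 2156.0622 km
revisit = 40075 / 2156.0622 = 18.5871 days

18.5871 days


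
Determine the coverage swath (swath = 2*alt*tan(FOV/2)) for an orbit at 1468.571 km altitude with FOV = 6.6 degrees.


FOV = 6.6 deg = 0.1151917 rad
swath = 2 * alt * tan(FOV/2) = 2 * 1468.571 * tan(0.05759587)
swath = 2 * 1468.571 * 0.05765964
swath = 169.3545 km

169.3545 km


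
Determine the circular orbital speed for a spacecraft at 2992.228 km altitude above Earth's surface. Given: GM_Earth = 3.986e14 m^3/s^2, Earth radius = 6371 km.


r = R_E + alt = 6371.0 + 2992.228 = 9363.2280 km = 9.363228e+06 m
v = sqrt(mu/r) = sqrt(3.986e14 / 9.363228e+06) = 6524.6294 m/s = 6.5246 km/s

6.5246 km/s


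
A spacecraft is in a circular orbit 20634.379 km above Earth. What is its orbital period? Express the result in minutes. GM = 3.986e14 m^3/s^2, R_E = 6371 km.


r = 27005.3790 km = 2.7005379e+07 m
T = 2*pi*sqrt(r^3/mu) = 2*pi*sqrt(1.9694766e+22 / 3.986e14)
T = 44165.8544 s = 736.0976 min

736.0976 minutes


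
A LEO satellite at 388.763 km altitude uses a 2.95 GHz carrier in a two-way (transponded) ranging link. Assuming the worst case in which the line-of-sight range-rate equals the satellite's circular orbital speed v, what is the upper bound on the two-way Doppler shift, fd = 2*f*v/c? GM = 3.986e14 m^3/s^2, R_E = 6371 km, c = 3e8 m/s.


r = 6.759763e+06 m
v = sqrt(mu/r) = 7678.9690 m/s (worst-case radial velocity)
f = 2.95 GHz = 2.95e+09 Hz
fd = 2*f*v/c = 2*2.95e+09*7678.9690/3.0e+08
fd = 151019.7230 Hz

151019.7230 Hz


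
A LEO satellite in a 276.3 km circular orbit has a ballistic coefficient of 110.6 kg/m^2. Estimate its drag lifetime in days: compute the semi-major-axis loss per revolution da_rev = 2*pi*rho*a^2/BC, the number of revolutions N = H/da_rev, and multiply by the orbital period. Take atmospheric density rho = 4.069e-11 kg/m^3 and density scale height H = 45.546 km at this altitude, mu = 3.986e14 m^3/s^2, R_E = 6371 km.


a = R_E + alt = 6647.3000 km = 6.6473e+06 m
da_rev = 2*pi*rho*a^2/BC = 2*pi*4.069e-11*(6.6473e+06)^2/110.6 = 102.141678 m per revolution
N = H/da_rev = 45546.0000 m / 102.141678 m = 445.9100 revolutions
P = 2*pi*sqrt(a^3/mu) = 5393.6050 s
lifetime = N*P = 445.9100 * 5393.6050 = 2.4050626e+06 s = 27.8364 days

27.8364 days


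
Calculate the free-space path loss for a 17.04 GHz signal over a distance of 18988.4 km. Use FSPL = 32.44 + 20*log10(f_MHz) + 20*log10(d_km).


f = 17.04 GHz = 17040.0000 MHz
d = 18988.4 km
FSPL = 32.44 + 20*log10(17040.0000) + 20*log10(18988.4)
FSPL = 32.44 + 84.6294 + 85.5698
FSPL = 202.6392 dB

202.6392 dB


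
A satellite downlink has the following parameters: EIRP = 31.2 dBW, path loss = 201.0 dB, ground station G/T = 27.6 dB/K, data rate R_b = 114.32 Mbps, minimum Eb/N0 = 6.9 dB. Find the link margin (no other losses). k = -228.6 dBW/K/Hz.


C/N0 = EIRP - FSPL + G/T - k = 31.2 - 201.0 + 27.6 - (-228.6)
C/N0 = 86.4000 dB-Hz
R_b = 114.32 Mbps = 1.1432e+08 bps -> 10*log10(R_b) = 80.5812 dB-Hz
Eb/N0 = C/N0 - 10*log10(R_b) = 86.4000 - 80.5812 = 5.8188 dB
Margin = Eb/N0 - Eb/N0_req = 5.8188 - 6.9 = -1.0812 dB (negative margin: link does not close)

-1.0812 dB


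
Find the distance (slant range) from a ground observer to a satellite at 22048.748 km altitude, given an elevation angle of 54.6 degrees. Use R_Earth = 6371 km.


h = 22048.748 km, el = 54.6 deg
d = -R_E*sin(el) + sqrt((R_E*sin(el))^2 + 2*R_E*h + h^2)
d = -6371.0000*sin(0.9529498) + sqrt((6371.0000*0.8151278)^2 + 2*6371.0000*22048.748 + 22048.748^2)
d = 22985.9185 km

22985.9185 km


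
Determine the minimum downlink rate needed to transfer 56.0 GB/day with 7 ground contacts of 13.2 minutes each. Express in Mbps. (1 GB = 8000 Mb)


total contact time = 7 * 13.2 * 60 = 5544.0000 s
data = 56.0 GB = 448000.0000 Mb
rate = 448000.0000 / 5544.0000 = 80.8081 Mbps

80.8081 Mbps


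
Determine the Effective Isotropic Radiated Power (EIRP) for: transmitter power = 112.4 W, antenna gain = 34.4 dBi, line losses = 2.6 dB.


Pt = 112.4 W = 20.5077 dBW
EIRP = Pt_dBW + Gt - losses = 20.5077 + 34.4 - 2.6 = 52.3077 dBW

52.3077 dBW


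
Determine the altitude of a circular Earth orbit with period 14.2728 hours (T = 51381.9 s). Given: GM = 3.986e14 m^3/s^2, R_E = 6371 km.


T = 51381.9 s
r = (mu*T^2/(4*pi^2))^(1/3) = (3.986e14 * 51381.9^2 / (4*pi^2))^(1/3)
r = 2.9872114e+07 m = 29872.1141 km
alt = r - R_E = 29872.1141 - 6371 = 23501.1141 km

23501.1141 km


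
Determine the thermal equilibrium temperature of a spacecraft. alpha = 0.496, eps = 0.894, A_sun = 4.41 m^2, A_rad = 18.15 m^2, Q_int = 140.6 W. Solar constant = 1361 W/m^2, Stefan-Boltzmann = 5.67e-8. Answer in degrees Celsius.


Numerator = alpha*S*A_sun + Q_int = 0.496*1361*4.41 + 140.6 = 3117.5970 W
Denominator = eps*sigma*A_rad = 0.894*5.67e-8*18.15 = 9.2001987e-07 W/K^4
T^4 = 3.3886192e+09 K^4
T = 241.2713 K = -31.8787 C

-31.8787 degrees Celsius


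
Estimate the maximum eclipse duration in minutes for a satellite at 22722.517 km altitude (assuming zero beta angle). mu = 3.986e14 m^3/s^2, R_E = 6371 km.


r = 29093.5170 km
T = 823.1032 min
Eclipse fraction = arcsin(R_E/r)/pi = arcsin(6371.0000/29093.5170)/pi
= arcsin(0.2189835)/pi = 0.07027409
Eclipse duration = 0.07027409 * 823.1032 = 57.8428 min

57.8428 minutes


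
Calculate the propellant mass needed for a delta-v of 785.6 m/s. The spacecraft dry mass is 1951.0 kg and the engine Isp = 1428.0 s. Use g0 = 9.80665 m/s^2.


ve = Isp * g0 = 1428.0 * 9.80665 = 14003.896200 m/s
mass ratio = exp(dv/ve) = exp(785.6/14003.896200) = 1.05770205
m_prop = m_dry * (mr - 1) = 1951.0 * (1.05770205 - 1)
m_prop = 112.5767 kg

112.5767 kg


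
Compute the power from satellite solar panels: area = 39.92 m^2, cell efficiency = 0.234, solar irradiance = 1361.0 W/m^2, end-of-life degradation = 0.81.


P = area * eta * S * degradation
P = 39.92 * 0.234 * 1361.0 * 0.81
P = 10297.9205 W

10297.9205 W


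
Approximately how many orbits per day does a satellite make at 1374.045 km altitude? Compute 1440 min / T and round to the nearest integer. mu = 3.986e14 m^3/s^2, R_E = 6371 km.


r = 7.745045e+06 m
T = 2*pi*sqrt(r^3/mu) = 6783.3955 s = 113.0566 min
revs/day = 1440 / 113.0566 = 12.7370
Rounded: 13 revolutions per day

13 revolutions per day


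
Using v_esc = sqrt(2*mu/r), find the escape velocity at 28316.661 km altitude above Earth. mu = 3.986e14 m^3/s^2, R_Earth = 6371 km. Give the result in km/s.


r = 6371.0 + 28316.661 = 34687.6610 km = 3.4687661e+07 m
v_esc = sqrt(2*mu/r) = sqrt(2*3.986e14 / 3.4687661e+07)
v_esc = 4793.9791 m/s = 4.7940 km/s

4.7940 km/s


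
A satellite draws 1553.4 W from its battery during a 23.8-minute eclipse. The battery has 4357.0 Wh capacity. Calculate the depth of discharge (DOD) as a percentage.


E_used = P * t / 60 = 1553.4 * 23.8 / 60 = 616.1820 Wh
DOD = E_used / E_total * 100 = 616.1820 / 4357.0 * 100
DOD = 14.1423 %

14.1423 %


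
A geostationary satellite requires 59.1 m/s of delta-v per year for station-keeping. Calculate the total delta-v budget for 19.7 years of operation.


dV = rate * years = 59.1 * 19.7
dV = 1164.2700 m/s

1164.2700 m/s


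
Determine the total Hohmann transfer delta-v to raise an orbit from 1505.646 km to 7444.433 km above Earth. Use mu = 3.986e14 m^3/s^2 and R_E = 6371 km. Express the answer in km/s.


r1 = 7876.6460 km = 7.876646e+06 m
r2 = 13815.4330 km = 1.3815433e+07 m
dv1 = sqrt(mu/r1)*(sqrt(2*r2/(r1+r2)) - 1) = 914.9492 m/s
dv2 = sqrt(mu/r2)*(1 - sqrt(2*r1/(r1+r2))) = 793.9590 m/s
total dv = |dv1| + |dv2| = 914.9492 + 793.9590 = 1708.9082 m/s = 1.7089 km/s

1.7089 km/s


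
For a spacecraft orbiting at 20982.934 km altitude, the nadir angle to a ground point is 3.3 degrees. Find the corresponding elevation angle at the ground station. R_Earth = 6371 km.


r = R_E + alt = 27353.9340 km
Law of sines in the satellite / Earth-center / ground-point triangle:
  sin(nadir)/R_E = sin(90 + el)/r  =>  cos(el) = (r/R_E)*sin(nadir)
cos(el) = (27353.9340 / 6371.0000) * sin(3.3 deg) = 0.2471516
el = arccos(0.2471516) = 75.6910 deg
(Earth-central angle = 90 - nadir - el = 11.0090 deg)

75.6910 degrees


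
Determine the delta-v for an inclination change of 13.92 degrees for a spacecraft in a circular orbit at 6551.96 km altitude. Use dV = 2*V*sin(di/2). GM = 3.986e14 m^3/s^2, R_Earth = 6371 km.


r = 12922.9600 km = 1.292296e+07 m
V = sqrt(mu/r) = 5553.7669 m/s
di = 13.92 deg = 0.2429498 rad
dV = 2*V*sin(di/2) = 2*5553.7669*sin(0.1214749)
dV = 1345.9708 m/s = 1.3460 km/s

1.3460 km/s


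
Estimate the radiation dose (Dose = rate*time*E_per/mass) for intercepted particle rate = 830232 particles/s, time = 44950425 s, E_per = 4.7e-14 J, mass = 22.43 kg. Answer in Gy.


Total energy deposited = rate * time * E_per
  = 830232 * 44950425 * 4.7e-14 = 1.7540 J
Dose = E_total / mass = 1.7540 / 22.43
Dose = 0.07819912 Gy

0.0782 Gy


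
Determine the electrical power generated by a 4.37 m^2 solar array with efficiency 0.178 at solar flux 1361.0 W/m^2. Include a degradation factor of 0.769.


P = area * eta * S * degradation
P = 4.37 * 0.178 * 1361.0 * 0.769
P = 814.1153 W

814.1153 W


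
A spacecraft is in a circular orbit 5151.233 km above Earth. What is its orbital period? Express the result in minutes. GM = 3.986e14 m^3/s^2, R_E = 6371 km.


r = 11522.2330 km = 1.1522233e+07 m
T = 2*pi*sqrt(r^3/mu) = 2*pi*sqrt(1.529713e+21 / 3.986e14)
T = 12308.8138 s = 205.1469 min

205.1469 minutes


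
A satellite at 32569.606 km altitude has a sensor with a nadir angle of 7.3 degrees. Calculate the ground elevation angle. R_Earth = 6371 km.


r = R_E + alt = 38940.6060 km
Law of sines in the satellite / Earth-center / ground-point triangle:
  sin(nadir)/R_E = sin(90 + el)/r  =>  cos(el) = (r/R_E)*sin(nadir)
cos(el) = (38940.6060 / 6371.0000) * sin(7.3 deg) = 0.7766399
el = arccos(0.7766399) = 39.0461 deg
(Earth-central angle = 90 - nadir - el = 43.6539 deg)

39.0461 degrees


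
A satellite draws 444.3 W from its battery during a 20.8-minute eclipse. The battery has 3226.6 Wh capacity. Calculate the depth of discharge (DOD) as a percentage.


E_used = P * t / 60 = 444.3 * 20.8 / 60 = 154.0240 Wh
DOD = E_used / E_total * 100 = 154.0240 / 3226.6 * 100
DOD = 4.7736 %

4.7736 %


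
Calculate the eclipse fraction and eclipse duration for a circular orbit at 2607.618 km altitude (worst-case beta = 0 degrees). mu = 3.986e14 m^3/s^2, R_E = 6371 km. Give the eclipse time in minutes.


r = 8978.6180 km
T = 141.1153 min
Eclipse fraction = arcsin(R_E/r)/pi = arcsin(6371.0000/8978.6180)/pi
= arcsin(0.7095747)/pi = 0.2511129
Eclipse duration = 0.2511129 * 141.1153 = 35.4359 min

35.4359 minutes


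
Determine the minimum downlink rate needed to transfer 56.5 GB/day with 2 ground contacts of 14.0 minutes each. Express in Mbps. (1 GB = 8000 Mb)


total contact time = 2 * 14.0 * 60 = 1680.0000 s
data = 56.5 GB = 452000.0000 Mb
rate = 452000.0000 / 1680.0000 = 269.0476 Mbps

269.0476 Mbps


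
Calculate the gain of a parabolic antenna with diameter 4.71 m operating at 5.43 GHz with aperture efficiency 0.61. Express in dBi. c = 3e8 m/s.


lambda = c/f = 3e8 / 5.43e+09 = 0.05524862 m
G = eta*(pi*D/lambda)^2 = 0.61*(pi*4.71/0.05524862)^2
G = 43755.0863 (linear)
G = 10*log10(43755.0863) = 46.4103 dBi

46.4103 dBi


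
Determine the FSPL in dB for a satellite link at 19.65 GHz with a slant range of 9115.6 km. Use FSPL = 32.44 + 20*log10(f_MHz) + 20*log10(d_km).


f = 19.65 GHz = 19650.0000 MHz
d = 9115.6 km
FSPL = 32.44 + 20*log10(19650.0000) + 20*log10(9115.6)
FSPL = 32.44 + 85.8673 + 79.1957
FSPL = 197.5030 dB

197.5030 dB


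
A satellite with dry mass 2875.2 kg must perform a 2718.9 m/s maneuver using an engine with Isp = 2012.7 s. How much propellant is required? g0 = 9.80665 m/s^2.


ve = Isp * g0 = 2012.7 * 9.80665 = 19737.844455 m/s
mass ratio = exp(dv/ve) = exp(2718.9/19737.844455) = 1.14768929
m_prop = m_dry * (mr - 1) = 2875.2 * (1.14768929 - 1)
m_prop = 424.6362 kg

424.6362 kg


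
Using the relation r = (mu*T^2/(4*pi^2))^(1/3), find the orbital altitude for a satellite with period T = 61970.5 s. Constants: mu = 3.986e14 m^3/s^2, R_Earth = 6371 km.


T = 61970.5 s
r = (mu*T^2/(4*pi^2))^(1/3) = (3.986e14 * 61970.5^2 / (4*pi^2))^(1/3)
r = 3.3846663e+07 m = 33846.6626 km
alt = r - R_E = 33846.6626 - 6371 = 27475.6626 km

27475.6626 km


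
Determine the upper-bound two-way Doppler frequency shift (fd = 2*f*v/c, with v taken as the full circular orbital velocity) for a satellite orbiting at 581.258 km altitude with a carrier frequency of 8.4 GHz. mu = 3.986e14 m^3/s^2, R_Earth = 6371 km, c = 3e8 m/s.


r = 6.952258e+06 m
v = sqrt(mu/r) = 7571.9146 m/s (worst-case radial velocity)
f = 8.4 GHz = 8.4e+09 Hz
fd = 2*f*v/c = 2*8.4e+09*7571.9146/3.0e+08
fd = 424027.2174 Hz

424027.2174 Hz


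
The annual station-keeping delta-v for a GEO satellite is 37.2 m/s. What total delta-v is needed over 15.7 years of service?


dV = rate * years = 37.2 * 15.7
dV = 584.0400 m/s

584.0400 m/s


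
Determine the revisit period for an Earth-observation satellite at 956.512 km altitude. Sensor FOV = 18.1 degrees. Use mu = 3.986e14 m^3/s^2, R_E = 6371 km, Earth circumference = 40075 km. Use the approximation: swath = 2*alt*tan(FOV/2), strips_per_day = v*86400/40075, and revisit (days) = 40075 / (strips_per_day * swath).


swath = 2*956.512*tan(0.1579523) = 304.7048 km
v = sqrt(mu/r) = 7375.4815 m/s = 7.3755 km/s
strips/day = v*86400/40075 = 7.3755*86400/40075 = 15.9012
coverage/day = strips * swath = 15.9012 * 304.7048 = 4845.1793 km
revisit = 40075 / 4845.1793 = 8.2711 days

8.2711 days


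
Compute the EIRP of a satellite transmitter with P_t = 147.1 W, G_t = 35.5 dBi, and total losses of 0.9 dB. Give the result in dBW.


Pt = 147.1 W = 21.6761 dBW
EIRP = Pt_dBW + Gt - losses = 21.6761 + 35.5 - 0.9 = 56.2761 dBW

56.2761 dBW


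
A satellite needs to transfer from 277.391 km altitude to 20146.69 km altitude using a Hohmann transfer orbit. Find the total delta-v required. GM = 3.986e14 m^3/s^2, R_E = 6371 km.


r1 = 6648.3910 km = 6.648391e+06 m
r2 = 26517.6900 km = 2.651769e+07 m
dv1 = sqrt(mu/r1)*(sqrt(2*r2/(r1+r2)) - 1) = 2048.4104 m/s
dv2 = sqrt(mu/r2)*(1 - sqrt(2*r1/(r1+r2))) = 1422.1831 m/s
total dv = |dv1| + |dv2| = 2048.4104 + 1422.1831 = 3470.5936 m/s = 3.4706 km/s

3.4706 km/s


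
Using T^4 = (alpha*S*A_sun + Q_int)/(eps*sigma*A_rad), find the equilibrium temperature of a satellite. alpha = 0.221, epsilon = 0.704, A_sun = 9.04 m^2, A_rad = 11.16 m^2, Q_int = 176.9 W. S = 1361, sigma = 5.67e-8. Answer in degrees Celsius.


Numerator = alpha*S*A_sun + Q_int = 0.221*1361*9.04 + 176.9 = 2895.9602 W
Denominator = eps*sigma*A_rad = 0.704*5.67e-8*11.16 = 4.4547149e-07 W/K^4
T^4 = 6.500888e+09 K^4
T = 283.9508 K = 10.8008 C

10.8008 degrees Celsius


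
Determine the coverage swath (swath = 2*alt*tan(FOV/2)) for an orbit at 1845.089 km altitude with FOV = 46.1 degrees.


FOV = 46.1 deg = 0.8045968 rad
swath = 2 * alt * tan(FOV/2) = 2 * 1845.089 * tan(0.4022984)
swath = 2 * 1845.089 * 0.4255051
swath = 1570.1896 km

1570.1896 km


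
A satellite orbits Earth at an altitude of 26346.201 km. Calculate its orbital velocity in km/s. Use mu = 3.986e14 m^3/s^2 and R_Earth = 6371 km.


r = R_E + alt = 6371.0 + 26346.201 = 32717.2010 km = 3.2717201e+07 m
v = sqrt(mu/r) = sqrt(3.986e14 / 3.2717201e+07) = 3490.4432 m/s = 3.4904 km/s

3.4904 km/s


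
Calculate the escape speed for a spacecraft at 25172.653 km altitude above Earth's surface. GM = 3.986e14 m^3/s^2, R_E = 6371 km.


r = 6371.0 + 25172.653 = 31543.6530 km = 3.1543653e+07 m
v_esc = sqrt(2*mu/r) = sqrt(2*3.986e14 / 3.1543653e+07)
v_esc = 5027.2172 m/s = 5.0272 km/s

5.0272 km/s


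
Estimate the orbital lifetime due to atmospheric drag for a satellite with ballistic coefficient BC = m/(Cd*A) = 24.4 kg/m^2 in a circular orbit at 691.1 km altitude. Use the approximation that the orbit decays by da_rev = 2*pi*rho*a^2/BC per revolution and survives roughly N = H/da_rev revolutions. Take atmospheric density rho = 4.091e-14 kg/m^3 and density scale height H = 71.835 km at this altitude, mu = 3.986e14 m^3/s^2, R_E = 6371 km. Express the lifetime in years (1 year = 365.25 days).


a = R_E + alt = 7062.1000 km = 7.0621e+06 m
da_rev = 2*pi*rho*a^2/BC = 2*pi*4.091e-14*(7.0621e+06)^2/24.4 = 0.525396587 m per revolution
N = H/da_rev = 71835.0000 m / 0.525396587 m = 136725.2886 revolutions
P = 2*pi*sqrt(a^3/mu) = 5906.2526 s
lifetime = N*P = 136725.2886 * 5906.2526 = 8.0753409e+08 s = 9346.4594 days
years = 9346.4594 / 365.25 = 25.5892 years

25.5892 years


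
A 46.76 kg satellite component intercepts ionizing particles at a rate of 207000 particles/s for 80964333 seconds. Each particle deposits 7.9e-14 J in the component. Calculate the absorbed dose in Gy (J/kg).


Total energy deposited = rate * time * E_per
  = 207000 * 80964333 * 7.9e-14 = 1.3240 J
Dose = E_total / mass = 1.3240 / 46.76
Dose = 0.02831501 Gy

0.0283 Gy


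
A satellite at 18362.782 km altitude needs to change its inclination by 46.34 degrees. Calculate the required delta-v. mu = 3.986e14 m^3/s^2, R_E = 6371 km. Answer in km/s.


r = 24733.7820 km = 2.4733782e+07 m
V = sqrt(mu/r) = 4014.4253 m/s
di = 46.34 deg = 0.8087856 rad
dV = 2*V*sin(di/2) = 2*4014.4253*sin(0.4043928)
dV = 3159.0364 m/s = 3.1590 km/s

3.1590 km/s


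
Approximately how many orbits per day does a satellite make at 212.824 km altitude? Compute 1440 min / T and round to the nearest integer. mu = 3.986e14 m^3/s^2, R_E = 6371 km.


r = 6.583824e+06 m
T = 2*pi*sqrt(r^3/mu) = 5316.5333 s = 88.6089 min
revs/day = 1440 / 88.6089 = 16.2512
Rounded: 16 revolutions per day

16 revolutions per day


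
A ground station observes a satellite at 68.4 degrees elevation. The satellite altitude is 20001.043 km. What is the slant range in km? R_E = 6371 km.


h = 20001.043 km, el = 68.4 deg
d = -R_E*sin(el) + sqrt((R_E*sin(el))^2 + 2*R_E*h + h^2)
d = -6371.0000*sin(1.1938) + sqrt((6371.0000*0.9297765)^2 + 2*6371.0000*20001.043 + 20001.043^2)
d = 20343.9428 km

20343.9428 km


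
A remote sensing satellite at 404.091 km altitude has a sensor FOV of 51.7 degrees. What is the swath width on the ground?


FOV = 51.7 deg = 0.9023352 rad
swath = 2 * alt * tan(FOV/2) = 2 * 404.091 * tan(0.4511676)
swath = 2 * 404.091 * 0.4844959
swath = 391.5609 km

391.5609 km


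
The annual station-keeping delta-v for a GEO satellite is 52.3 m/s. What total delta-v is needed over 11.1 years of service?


dV = rate * years = 52.3 * 11.1
dV = 580.5300 m/s

580.5300 m/s


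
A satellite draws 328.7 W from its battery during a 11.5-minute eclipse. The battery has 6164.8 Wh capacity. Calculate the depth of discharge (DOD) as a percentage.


E_used = P * t / 60 = 328.7 * 11.5 / 60 = 63.0008 Wh
DOD = E_used / E_total * 100 = 63.0008 / 6164.8 * 100
DOD = 1.0219 %

1.0219 %


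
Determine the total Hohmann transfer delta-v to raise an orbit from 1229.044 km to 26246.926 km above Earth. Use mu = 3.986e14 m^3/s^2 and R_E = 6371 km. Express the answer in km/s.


r1 = 7600.0440 km = 7.600044e+06 m
r2 = 32617.9260 km = 3.2617926e+07 m
dv1 = sqrt(mu/r1)*(sqrt(2*r2/(r1+r2)) - 1) = 1981.4216 m/s
dv2 = sqrt(mu/r2)*(1 - sqrt(2*r1/(r1+r2))) = 1346.6666 m/s
total dv = |dv1| + |dv2| = 1981.4216 + 1346.6666 = 3328.0882 m/s = 3.3281 km/s

3.3281 km/s


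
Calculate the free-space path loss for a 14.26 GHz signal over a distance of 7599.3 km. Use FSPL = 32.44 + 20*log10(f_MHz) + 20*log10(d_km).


f = 14.26 GHz = 14260.0000 MHz
d = 7599.3 km
FSPL = 32.44 + 20*log10(14260.0000) + 20*log10(7599.3)
FSPL = 32.44 + 83.0824 + 77.6155
FSPL = 193.1379 dB

193.1379 dB


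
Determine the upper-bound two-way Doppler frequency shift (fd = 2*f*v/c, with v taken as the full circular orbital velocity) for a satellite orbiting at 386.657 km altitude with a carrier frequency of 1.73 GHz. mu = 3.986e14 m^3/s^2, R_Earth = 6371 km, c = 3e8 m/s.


r = 6.757657e+06 m
v = sqrt(mu/r) = 7680.1654 m/s (worst-case radial velocity)
f = 1.73 GHz = 1.73e+09 Hz
fd = 2*f*v/c = 2*1.73e+09*7680.1654/3.0e+08
fd = 88577.9080 Hz

88577.9080 Hz


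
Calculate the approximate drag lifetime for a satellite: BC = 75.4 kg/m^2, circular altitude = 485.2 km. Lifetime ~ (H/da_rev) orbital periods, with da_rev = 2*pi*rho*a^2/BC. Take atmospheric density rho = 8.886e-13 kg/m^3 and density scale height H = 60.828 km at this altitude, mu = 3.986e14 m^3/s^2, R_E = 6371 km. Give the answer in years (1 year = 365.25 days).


a = R_E + alt = 6856.2000 km = 6.8562e+06 m
da_rev = 2*pi*rho*a^2/BC = 2*pi*8.886e-13*(6.8562e+06)^2/75.4 = 3.480822 m per revolution
N = H/da_rev = 60828.0000 m / 3.480822 m = 17475.1837 revolutions
P = 2*pi*sqrt(a^3/mu) = 5649.8438 s
lifetime = N*P = 17475.1837 * 5649.8438 = 9.8732058e+07 s = 1142.7321 days
years = 1142.7321 / 365.25 = 3.1286 years

3.1286 years


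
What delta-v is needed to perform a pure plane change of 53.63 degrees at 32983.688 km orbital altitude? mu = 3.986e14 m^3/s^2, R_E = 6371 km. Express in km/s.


r = 39354.6880 km = 3.9354688e+07 m
V = sqrt(mu/r) = 3182.5146 m/s
di = 53.63 deg = 0.9360201 rad
dV = 2*V*sin(di/2) = 2*3182.5146*sin(0.46801)
dV = 2871.3360 m/s = 2.8713 km/s

2.8713 km/s


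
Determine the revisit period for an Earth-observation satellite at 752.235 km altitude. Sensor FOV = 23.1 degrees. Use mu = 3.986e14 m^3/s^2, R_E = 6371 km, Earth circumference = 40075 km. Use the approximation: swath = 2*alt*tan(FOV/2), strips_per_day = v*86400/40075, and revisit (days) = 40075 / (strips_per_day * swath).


swath = 2*752.235*tan(0.2015855) = 307.4554 km
v = sqrt(mu/r) = 7480.4894 m/s = 7.4805 km/s
strips/day = v*86400/40075 = 7.4805*86400/40075 = 16.1276
coverage/day = strips * swath = 16.1276 * 307.4554 = 4958.5226 km
revisit = 40075 / 4958.5226 = 8.0820 days

8.0820 days


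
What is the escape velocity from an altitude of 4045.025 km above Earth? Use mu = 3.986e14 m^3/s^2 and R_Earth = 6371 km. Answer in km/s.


r = 6371.0 + 4045.025 = 10416.0250 km = 1.0416025e+07 m
v_esc = sqrt(2*mu/r) = sqrt(2*3.986e14 / 1.0416025e+07)
v_esc = 8748.4807 m/s = 8.7485 km/s

8.7485 km/s


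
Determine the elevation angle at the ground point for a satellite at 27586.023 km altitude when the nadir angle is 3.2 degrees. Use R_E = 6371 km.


r = R_E + alt = 33957.0230 km
Law of sines in the satellite / Earth-center / ground-point triangle:
  sin(nadir)/R_E = sin(90 + el)/r  =>  cos(el) = (r/R_E)*sin(nadir)
cos(el) = (33957.0230 / 6371.0000) * sin(3.2 deg) = 0.2975251
el = arccos(0.2975251) = 72.6910 deg
(Earth-central angle = 90 - nadir - el = 14.1090 deg)

72.6910 degrees


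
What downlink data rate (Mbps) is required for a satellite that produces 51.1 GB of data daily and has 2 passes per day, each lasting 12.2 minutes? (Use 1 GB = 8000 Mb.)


total contact time = 2 * 12.2 * 60 = 1464.0000 s
data = 51.1 GB = 408800.0000 Mb
rate = 408800.0000 / 1464.0000 = 279.2350 Mbps

279.2350 Mbps


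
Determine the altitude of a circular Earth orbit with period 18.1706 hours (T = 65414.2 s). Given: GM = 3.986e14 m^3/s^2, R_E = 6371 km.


T = 65414.2 s
r = (mu*T^2/(4*pi^2))^(1/3) = (3.986e14 * 65414.2^2 / (4*pi^2))^(1/3)
r = 3.5089233e+07 m = 35089.2330 km
alt = r - R_E = 35089.2330 - 6371 = 28718.2330 km

28718.2330 km


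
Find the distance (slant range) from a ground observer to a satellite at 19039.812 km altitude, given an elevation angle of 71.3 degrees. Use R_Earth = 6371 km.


h = 19039.812 km, el = 71.3 deg
d = -R_E*sin(el) + sqrt((R_E*sin(el))^2 + 2*R_E*h + h^2)
d = -6371.0000*sin(1.2444) + sqrt((6371.0000*0.9472103)^2 + 2*6371.0000*19039.812 + 19039.812^2)
d = 19293.9050 km

19293.9050 km


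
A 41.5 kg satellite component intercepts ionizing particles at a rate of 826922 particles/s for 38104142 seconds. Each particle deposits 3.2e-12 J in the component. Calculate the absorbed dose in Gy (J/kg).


Total energy deposited = rate * time * E_per
  = 826922 * 38104142 * 3.2e-12 = 100.8293 J
Dose = E_total / mass = 100.8293 / 41.5
Dose = 2.4296 Gy

2.4296 Gy


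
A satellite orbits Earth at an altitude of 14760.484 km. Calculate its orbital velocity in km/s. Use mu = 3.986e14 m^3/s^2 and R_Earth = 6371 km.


r = R_E + alt = 6371.0 + 14760.484 = 21131.4840 km = 2.1131484e+07 m
v = sqrt(mu/r) = sqrt(3.986e14 / 2.1131484e+07) = 4343.1382 m/s = 4.3431 km/s

4.3431 km/s


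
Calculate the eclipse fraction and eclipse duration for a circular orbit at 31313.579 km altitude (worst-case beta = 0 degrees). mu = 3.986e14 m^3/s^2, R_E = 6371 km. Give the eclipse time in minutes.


r = 37684.5790 km
T = 1213.4041 min
Eclipse fraction = arcsin(R_E/r)/pi = arcsin(6371.0000/37684.5790)/pi
= arcsin(0.1690612)/pi = 0.05407355
Eclipse duration = 0.05407355 * 1213.4041 = 65.6131 min

65.6131 minutes


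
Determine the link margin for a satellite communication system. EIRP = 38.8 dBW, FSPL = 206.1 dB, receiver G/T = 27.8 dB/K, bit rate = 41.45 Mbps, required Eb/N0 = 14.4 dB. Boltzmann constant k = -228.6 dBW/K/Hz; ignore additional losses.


C/N0 = EIRP - FSPL + G/T - k = 38.8 - 206.1 + 27.8 - (-228.6)
C/N0 = 89.1000 dB-Hz
R_b = 41.45 Mbps = 4.145e+07 bps -> 10*log10(R_b) = 76.1752 dB-Hz
Eb/N0 = C/N0 - 10*log10(R_b) = 89.1000 - 76.1752 = 12.9248 dB
Margin = Eb/N0 - Eb/N0_req = 12.9248 - 14.4 = -1.4752 dB (negative margin: link does not close)

-1.4752 dB


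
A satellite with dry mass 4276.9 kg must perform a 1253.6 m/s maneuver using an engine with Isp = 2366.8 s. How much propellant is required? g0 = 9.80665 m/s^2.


ve = Isp * g0 = 2366.8 * 9.80665 = 23210.379220 m/s
mass ratio = exp(dv/ve) = exp(1253.6/23210.379220) = 1.05549549
m_prop = m_dry * (mr - 1) = 4276.9 * (1.05549549 - 1)
m_prop = 237.3487 kg

237.3487 kg


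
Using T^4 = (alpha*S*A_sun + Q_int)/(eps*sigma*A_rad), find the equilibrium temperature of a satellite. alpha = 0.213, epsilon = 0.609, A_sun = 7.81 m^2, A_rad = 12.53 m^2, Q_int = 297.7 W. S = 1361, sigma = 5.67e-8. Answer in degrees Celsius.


Numerator = alpha*S*A_sun + Q_int = 0.213*1361*7.81 + 297.7 = 2561.7643 W
Denominator = eps*sigma*A_rad = 0.609*5.67e-8*12.53 = 4.3266466e-07 W/K^4
T^4 = 5.9209003e+09 K^4
T = 277.3939 K = 4.2439 C

4.2439 degrees Celsius


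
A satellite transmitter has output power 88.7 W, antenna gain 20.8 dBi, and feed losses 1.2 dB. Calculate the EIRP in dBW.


Pt = 88.7 W = 19.4792 dBW
EIRP = Pt_dBW + Gt - losses = 19.4792 + 20.8 - 1.2 = 39.0792 dBW

39.0792 dBW


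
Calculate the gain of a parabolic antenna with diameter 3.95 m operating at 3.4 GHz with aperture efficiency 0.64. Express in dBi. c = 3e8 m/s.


lambda = c/f = 3e8 / 3.4e+09 = 0.08823529 m
G = eta*(pi*D/lambda)^2 = 0.64*(pi*3.95/0.08823529)^2
G = 12658.7037 (linear)
G = 10*log10(12658.7037) = 41.0239 dBi

41.0239 dBi


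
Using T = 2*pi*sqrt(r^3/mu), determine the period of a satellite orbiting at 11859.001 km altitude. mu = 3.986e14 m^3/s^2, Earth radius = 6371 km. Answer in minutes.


r = 18230.0010 km = 1.8230001e+07 m
T = 2*pi*sqrt(r^3/mu) = 2*pi*sqrt(6.0584298e+21 / 3.986e14)
T = 24495.7793 s = 408.2630 min

408.2630 minutes


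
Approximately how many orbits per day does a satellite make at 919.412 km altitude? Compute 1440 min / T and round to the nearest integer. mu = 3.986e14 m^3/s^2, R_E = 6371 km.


r = 7.290412e+06 m
T = 2*pi*sqrt(r^3/mu) = 6194.9717 s = 103.2495 min
revs/day = 1440 / 103.2495 = 13.9468
Rounded: 14 revolutions per day

14 revolutions per day


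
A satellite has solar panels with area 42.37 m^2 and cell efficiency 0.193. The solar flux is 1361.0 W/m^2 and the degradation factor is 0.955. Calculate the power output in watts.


P = area * eta * S * degradation
P = 42.37 * 0.193 * 1361.0 * 0.955
P = 10628.6295 W

10628.6295 W


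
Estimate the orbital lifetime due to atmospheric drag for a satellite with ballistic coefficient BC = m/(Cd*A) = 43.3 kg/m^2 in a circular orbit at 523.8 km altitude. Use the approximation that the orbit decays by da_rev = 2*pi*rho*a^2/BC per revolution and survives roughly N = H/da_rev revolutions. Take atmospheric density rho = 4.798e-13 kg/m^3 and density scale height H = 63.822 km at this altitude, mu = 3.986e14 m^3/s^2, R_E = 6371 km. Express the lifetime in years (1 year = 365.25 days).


a = R_E + alt = 6894.8000 km = 6.8948e+06 m
da_rev = 2*pi*rho*a^2/BC = 2*pi*4.798e-13*(6.8948e+06)^2/43.3 = 3.309753 m per revolution
N = H/da_rev = 63822.0000 m / 3.309753 m = 19283.0110 revolutions
P = 2*pi*sqrt(a^3/mu) = 5697.6233 s
lifetime = N*P = 19283.0110 * 5697.6233 = 1.0986733e+08 s = 1271.6126 days
years = 1271.6126 / 365.25 = 3.4815 years

3.4815 years


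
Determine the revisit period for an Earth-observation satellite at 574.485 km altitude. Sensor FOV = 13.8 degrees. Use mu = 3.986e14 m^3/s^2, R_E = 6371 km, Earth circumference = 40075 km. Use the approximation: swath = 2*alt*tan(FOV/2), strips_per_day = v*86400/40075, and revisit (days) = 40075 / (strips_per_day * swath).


swath = 2*574.485*tan(0.1204277) = 139.0406 km
v = sqrt(mu/r) = 7575.6056 m/s = 7.5756 km/s
strips/day = v*86400/40075 = 7.5756*86400/40075 = 16.3327
coverage/day = strips * swath = 16.3327 * 139.0406 = 2270.9070 km
revisit = 40075 / 2270.9070 = 17.6471 days

17.6471 days


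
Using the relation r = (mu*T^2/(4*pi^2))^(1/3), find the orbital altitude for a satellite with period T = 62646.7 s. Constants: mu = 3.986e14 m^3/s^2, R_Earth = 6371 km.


T = 62646.7 s
r = (mu*T^2/(4*pi^2))^(1/3) = (3.986e14 * 62646.7^2 / (4*pi^2))^(1/3)
r = 3.4092432e+07 m = 34092.4322 km
alt = r - R_E = 34092.4322 - 6371 = 27721.4322 km

27721.4322 km


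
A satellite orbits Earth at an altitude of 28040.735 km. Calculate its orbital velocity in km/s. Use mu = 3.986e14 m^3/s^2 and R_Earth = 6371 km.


r = R_E + alt = 6371.0 + 28040.735 = 34411.7350 km = 3.4411735e+07 m
v = sqrt(mu/r) = sqrt(3.986e14 / 3.4411735e+07) = 3403.4186 m/s = 3.4034 km/s

3.4034 km/s


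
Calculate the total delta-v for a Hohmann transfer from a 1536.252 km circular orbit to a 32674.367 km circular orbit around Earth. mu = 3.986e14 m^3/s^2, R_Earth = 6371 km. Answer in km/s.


r1 = 7907.2520 km = 7.907252e+06 m
r2 = 39045.3670 km = 3.9045367e+07 m
dv1 = sqrt(mu/r1)*(sqrt(2*r2/(r1+r2)) - 1) = 2056.4606 m/s
dv2 = sqrt(mu/r2)*(1 - sqrt(2*r1/(r1+r2))) = 1340.7883 m/s
total dv = |dv1| + |dv2| = 2056.4606 + 1340.7883 = 3397.2489 m/s = 3.3972 km/s

3.3972 km/s


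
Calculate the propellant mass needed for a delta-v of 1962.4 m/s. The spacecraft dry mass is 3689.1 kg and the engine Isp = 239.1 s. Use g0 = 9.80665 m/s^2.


ve = Isp * g0 = 239.1 * 9.80665 = 2344.770015 m/s
mass ratio = exp(dv/ve) = exp(1962.4/2344.770015) = 2.30925839
m_prop = m_dry * (mr - 1) = 3689.1 * (2.30925839 - 1)
m_prop = 4829.9851 kg

4829.9851 kg


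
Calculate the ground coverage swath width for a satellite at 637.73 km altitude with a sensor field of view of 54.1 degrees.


FOV = 54.1 deg = 0.9442231 rad
swath = 2 * alt * tan(FOV/2) = 2 * 637.73 * tan(0.4721116)
swath = 2 * 637.73 * 0.5106252
swath = 651.2820 km

651.2820 km


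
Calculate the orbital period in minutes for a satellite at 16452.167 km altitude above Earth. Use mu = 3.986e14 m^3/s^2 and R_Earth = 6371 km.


r = 22823.1670 km = 2.2823167e+07 m
T = 2*pi*sqrt(r^3/mu) = 2*pi*sqrt(1.1888518e+22 / 3.986e14)
T = 34314.2952 s = 571.9049 min

571.9049 minutes


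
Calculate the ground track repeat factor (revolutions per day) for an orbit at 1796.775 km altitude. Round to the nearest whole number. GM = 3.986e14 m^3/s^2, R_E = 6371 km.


r = 8.167775e+06 m
T = 2*pi*sqrt(r^3/mu) = 7346.2697 s = 122.4378 min
revs/day = 1440 / 122.4378 = 11.7611
Rounded: 12 revolutions per day

12 revolutions per day


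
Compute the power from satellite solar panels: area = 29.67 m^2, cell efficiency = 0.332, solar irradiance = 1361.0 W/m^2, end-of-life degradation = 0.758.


P = area * eta * S * degradation
P = 29.67 * 0.332 * 1361.0 * 0.758
P = 10162.0882 W

10162.0882 W


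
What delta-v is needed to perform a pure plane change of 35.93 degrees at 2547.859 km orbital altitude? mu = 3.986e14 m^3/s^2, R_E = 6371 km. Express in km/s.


r = 8918.8590 km = 8.918859e+06 m
V = sqrt(mu/r) = 6685.1937 m/s
di = 35.93 deg = 0.6270968 rad
dV = 2*V*sin(di/2) = 2*6685.1937*sin(0.3135484)
dV = 4123.9084 m/s = 4.1239 km/s

4.1239 km/s


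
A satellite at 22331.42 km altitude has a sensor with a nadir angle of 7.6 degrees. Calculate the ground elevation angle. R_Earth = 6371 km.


r = R_E + alt = 28702.4200 km
Law of sines in the satellite / Earth-center / ground-point triangle:
  sin(nadir)/R_E = sin(90 + el)/r  =>  cos(el) = (r/R_E)*sin(nadir)
cos(el) = (28702.4200 / 6371.0000) * sin(7.6 deg) = 0.5958371
el = arccos(0.5958371) = 53.4277 deg
(Earth-central angle = 90 - nadir - el = 28.9723 deg)

53.4277 degrees


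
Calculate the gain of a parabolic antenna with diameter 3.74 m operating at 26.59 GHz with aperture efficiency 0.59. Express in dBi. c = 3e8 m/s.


lambda = c/f = 3e8 / 2.659e+10 = 0.01128244 m
G = eta*(pi*D/lambda)^2 = 0.59*(pi*3.74/0.01128244)^2
G = 639866.1364 (linear)
G = 10*log10(639866.1364) = 58.0609 dBi

58.0609 dBi


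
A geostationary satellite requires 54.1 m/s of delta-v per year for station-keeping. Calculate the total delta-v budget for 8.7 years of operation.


dV = rate * years = 54.1 * 8.7
dV = 470.6700 m/s

470.6700 m/s


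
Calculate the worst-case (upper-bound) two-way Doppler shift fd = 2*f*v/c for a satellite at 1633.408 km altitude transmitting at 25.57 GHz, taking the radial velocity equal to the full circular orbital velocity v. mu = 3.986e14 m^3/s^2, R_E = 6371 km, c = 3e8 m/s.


r = 8.004408e+06 m
v = sqrt(mu/r) = 7056.7387 m/s (worst-case radial velocity)
f = 25.57 GHz = 2.557e+10 Hz
fd = 2*f*v/c = 2*2.557e+10*7056.7387/3.0e+08
fd = 1.2029387e+06 Hz

1.2029e+06 Hz


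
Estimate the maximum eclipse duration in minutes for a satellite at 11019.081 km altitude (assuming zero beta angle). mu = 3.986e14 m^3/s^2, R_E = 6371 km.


r = 17390.0810 km
T = 380.3754 min
Eclipse fraction = arcsin(R_E/r)/pi = arcsin(6371.0000/17390.0810)/pi
= arcsin(0.3663583)/pi = 0.1193955
Eclipse duration = 0.1193955 * 380.3754 = 45.4151 min

45.4151 minutes


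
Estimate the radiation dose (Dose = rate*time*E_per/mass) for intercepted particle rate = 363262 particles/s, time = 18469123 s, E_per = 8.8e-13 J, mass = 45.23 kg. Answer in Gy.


Total energy deposited = rate * time * E_per
  = 363262 * 18469123 * 8.8e-13 = 5.9040 J
Dose = E_total / mass = 5.9040 / 45.23
Dose = 0.1305336 Gy

0.1305 Gy


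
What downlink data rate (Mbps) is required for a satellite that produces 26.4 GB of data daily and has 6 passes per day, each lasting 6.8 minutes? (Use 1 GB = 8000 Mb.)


total contact time = 6 * 6.8 * 60 = 2448.0000 s
data = 26.4 GB = 211200.0000 Mb
rate = 211200.0000 / 2448.0000 = 86.2745 Mbps

86.2745 Mbps


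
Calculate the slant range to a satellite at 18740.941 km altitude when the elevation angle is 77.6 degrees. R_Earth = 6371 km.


h = 18740.941 km, el = 77.6 deg
d = -R_E*sin(el) + sqrt((R_E*sin(el))^2 + 2*R_E*h + h^2)
d = -6371.0000*sin(1.3544) + sqrt((6371.0000*0.9766723)^2 + 2*6371.0000*18740.941 + 18740.941^2)
d = 18852.2683 km

18852.2683 km


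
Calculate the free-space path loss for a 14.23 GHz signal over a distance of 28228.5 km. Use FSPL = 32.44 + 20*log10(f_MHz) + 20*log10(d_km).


f = 14.23 GHz = 14230.0000 MHz
d = 28228.5 km
FSPL = 32.44 + 20*log10(14230.0000) + 20*log10(28228.5)
FSPL = 32.44 + 83.0641 + 89.0138
FSPL = 204.5179 dB

204.5179 dB


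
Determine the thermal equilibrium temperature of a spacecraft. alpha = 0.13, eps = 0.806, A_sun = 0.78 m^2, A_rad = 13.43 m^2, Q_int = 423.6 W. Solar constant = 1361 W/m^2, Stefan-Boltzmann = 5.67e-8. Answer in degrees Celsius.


Numerator = alpha*S*A_sun + Q_int = 0.13*1361*0.78 + 423.6 = 561.6054 W
Denominator = eps*sigma*A_rad = 0.806*5.67e-8*13.43 = 6.1375369e-07 W/K^4
T^4 = 9.1503385e+08 K^4
T = 173.9239 K = -99.2261 C

-99.2261 degrees Celsius


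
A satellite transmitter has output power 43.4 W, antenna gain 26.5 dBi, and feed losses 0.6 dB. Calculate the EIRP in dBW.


Pt = 43.4 W = 16.3749 dBW
EIRP = Pt_dBW + Gt - losses = 16.3749 + 26.5 - 0.6 = 42.2749 dBW

42.2749 dBW


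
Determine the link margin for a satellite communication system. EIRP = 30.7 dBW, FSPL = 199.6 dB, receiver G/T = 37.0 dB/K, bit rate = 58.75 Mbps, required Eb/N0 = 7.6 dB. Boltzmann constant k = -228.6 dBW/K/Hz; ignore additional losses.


C/N0 = EIRP - FSPL + G/T - k = 30.7 - 199.6 + 37.0 - (-228.6)
C/N0 = 96.7000 dB-Hz
R_b = 58.75 Mbps = 5.875e+07 bps -> 10*log10(R_b) = 77.6901 dB-Hz
Eb/N0 = C/N0 - 10*log10(R_b) = 96.7000 - 77.6901 = 19.0099 dB
Margin = Eb/N0 - Eb/N0_req = 19.0099 - 7.6 = 11.4099 dB (link closes)

11.4099 dB


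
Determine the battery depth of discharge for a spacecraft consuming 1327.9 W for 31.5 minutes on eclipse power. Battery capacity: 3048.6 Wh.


E_used = P * t / 60 = 1327.9 * 31.5 / 60 = 697.1475 Wh
DOD = E_used / E_total * 100 = 697.1475 / 3048.6 * 100
DOD = 22.8678 %

22.8678 %
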